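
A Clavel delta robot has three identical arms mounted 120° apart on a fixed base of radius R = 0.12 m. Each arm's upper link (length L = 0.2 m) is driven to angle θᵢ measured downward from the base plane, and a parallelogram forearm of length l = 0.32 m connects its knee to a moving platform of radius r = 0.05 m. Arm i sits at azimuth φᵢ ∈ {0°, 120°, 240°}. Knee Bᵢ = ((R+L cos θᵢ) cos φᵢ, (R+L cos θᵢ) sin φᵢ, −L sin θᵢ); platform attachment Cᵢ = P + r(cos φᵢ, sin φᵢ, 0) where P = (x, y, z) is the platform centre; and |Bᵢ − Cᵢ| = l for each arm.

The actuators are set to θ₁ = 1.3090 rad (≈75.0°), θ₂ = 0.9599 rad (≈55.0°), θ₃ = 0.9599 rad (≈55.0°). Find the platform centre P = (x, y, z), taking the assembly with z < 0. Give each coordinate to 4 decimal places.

arm 1 at φ=0.0°: (R−r)+L cos θ1 = 0.1218;  S1 = (0.1218, 0.0000, -0.1932)
S2 = (0.1847·cos120.0°, 0.1847·sin120.0°, -0.1638) = (-0.0924, 0.1600, -0.1638)
arm 3 at φ=240.0°: (R−r)+L cos θ3 = 0.1847;  S3 = (-0.0924, -0.1600, -0.1638)
|S₂|²−|S₁|² = 0.0088;  |S₃|²−|S₁|² = 0.0088
linear system: -0.4282x+0.3199y = 0.0088−0.0587z; -0.4282x+-0.3199y = 0.0088−0.0587z
Cramer: x(z) = -0.0206+0.1371z;  y(z) = 0.0000-0.0000z
into |P−S₁|² = l²: 1.0188z² + 0.3473z + -0.0448 = 0;  Δ = 0.3033;  z = -0.4407 or 0.0998 → z<0 root = -0.4407
x = -0.0810, y = 0.0000

(-0.0810, 0.0000, -0.4407)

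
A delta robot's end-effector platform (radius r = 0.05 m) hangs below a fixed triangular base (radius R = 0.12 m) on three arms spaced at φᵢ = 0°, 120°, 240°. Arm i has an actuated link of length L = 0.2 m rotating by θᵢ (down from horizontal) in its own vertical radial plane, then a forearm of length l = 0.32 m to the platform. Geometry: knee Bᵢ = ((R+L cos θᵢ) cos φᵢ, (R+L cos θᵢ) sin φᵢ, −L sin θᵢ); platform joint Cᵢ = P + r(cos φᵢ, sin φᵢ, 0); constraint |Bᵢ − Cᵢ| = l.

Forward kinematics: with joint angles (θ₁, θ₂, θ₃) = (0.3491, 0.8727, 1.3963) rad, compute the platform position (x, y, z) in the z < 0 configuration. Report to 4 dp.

φ1=0.0°: virtual centre (0.2579, 0.0000, -0.0684), radius l
O2 = (0.1986·cos120.0°, 0.1986·sin120.0°, -0.1532) = (-0.0993, 0.1720, -0.1532)
O3 = (0.1047·cos240.0°, 0.1047·sin240.0°, -0.1970) = (-0.0524, -0.0907, -0.1970)
|O₂|²−|O₁|² = -0.0083;  |O₃|²−|O₁|² = -0.0214
[-0.7144 0.3439 -0.1696]·P = -0.0083;  [-0.6206 -0.1814 -0.2571]·P = -0.0214
det = 0.3430;  x = 0.0259+-0.3475z,  y = 0.0296+-0.2286z
quadratic in z: (1.1730)z²+(0.2845)z+(-0.0430)=0, √Δ=0.5317 → z ∈ {-0.3479, 0.1054}; z = -0.3479 (taking z<0)
x = 0.1468, y = 0.1092

(0.1468, 0.1092, -0.3479)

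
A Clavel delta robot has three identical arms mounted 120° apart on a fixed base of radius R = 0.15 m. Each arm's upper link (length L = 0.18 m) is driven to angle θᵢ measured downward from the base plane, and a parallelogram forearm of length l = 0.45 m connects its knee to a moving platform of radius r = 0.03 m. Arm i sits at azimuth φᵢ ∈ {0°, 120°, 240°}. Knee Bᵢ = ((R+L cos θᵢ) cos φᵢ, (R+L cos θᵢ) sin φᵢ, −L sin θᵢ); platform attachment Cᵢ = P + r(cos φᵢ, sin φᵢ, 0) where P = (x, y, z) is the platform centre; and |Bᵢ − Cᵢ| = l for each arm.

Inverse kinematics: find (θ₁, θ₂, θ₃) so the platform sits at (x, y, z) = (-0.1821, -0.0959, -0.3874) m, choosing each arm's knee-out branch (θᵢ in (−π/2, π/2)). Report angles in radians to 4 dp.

θ₁ = 1.1345, θ₂ = 0.5236, θ₃ = -0.1746

φ1=0.0° → target in arm frame (-0.1821, -0.0959)
  A=0.3021, B=-0.3874, C=(l²−L²−A²−y'²−z²)/(2L)=-0.2234
  √(A²+B²)=0.4913;  θ1 = -0.9085+2.0430 ≈ 1.1345
φ2=120.0° → target in arm frame (0.0080, 0.2057)
  A cos θ + B sin θ = C:  0.1120·cos θ + -0.3874·sin θ = -0.0967
  √(A²+B²)=0.4033;  θ2 = -1.2894+1.8130 ≈ 0.5236
rotate P by −φ3: (0.1741, -0.1098, -0.3874)
  e−x'=-0.0541;  (l²−L²−(e−x')²−y'²−z²)/2L = 0.0140
  θ3 = atan2(B,A) + arccos(C/0.3912) = -0.1746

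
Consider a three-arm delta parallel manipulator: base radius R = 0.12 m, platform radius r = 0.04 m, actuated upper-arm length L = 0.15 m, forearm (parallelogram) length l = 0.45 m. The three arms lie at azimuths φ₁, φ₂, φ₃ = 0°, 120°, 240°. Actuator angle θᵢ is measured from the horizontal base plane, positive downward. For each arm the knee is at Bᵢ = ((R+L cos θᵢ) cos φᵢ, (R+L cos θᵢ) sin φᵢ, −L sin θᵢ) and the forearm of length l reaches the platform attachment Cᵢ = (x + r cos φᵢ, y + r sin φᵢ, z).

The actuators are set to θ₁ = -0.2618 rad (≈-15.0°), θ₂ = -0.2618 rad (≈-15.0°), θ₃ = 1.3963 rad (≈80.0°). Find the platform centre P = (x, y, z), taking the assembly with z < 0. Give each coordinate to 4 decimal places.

centre 1 = (0.2249·cos0.0°, 0.2249·sin0.0°, 0.0388) = (0.2249, 0.0000, 0.0388)
φ2=120.0°: virtual centre (-0.1124, 0.1948, 0.0388), radius l
centre 3 = (0.1060·cos240.0°, 0.1060·sin240.0°, -0.1477) = (-0.0530, -0.0918, -0.1477)
eliminate P² terms by subtracting sphere 1 from 2 and 3
[-0.6747 0.3895 0.0000]·P = 0.0000;  [-0.5558 -0.1837 -0.3731]·P = -0.0190
det = 0.3404;  x = 0.0218+-0.4269z,  y = 0.0377+-0.7394z
quadratic in z: (1.7290)z²+(0.0401)z+(-0.1583)=0, √Δ=1.0471 → z ∈ {-0.3144, 0.2912}; z = -0.3144 (taking z<0)
x = 0.1560, y = 0.2702

(0.1560, 0.2702, -0.3144)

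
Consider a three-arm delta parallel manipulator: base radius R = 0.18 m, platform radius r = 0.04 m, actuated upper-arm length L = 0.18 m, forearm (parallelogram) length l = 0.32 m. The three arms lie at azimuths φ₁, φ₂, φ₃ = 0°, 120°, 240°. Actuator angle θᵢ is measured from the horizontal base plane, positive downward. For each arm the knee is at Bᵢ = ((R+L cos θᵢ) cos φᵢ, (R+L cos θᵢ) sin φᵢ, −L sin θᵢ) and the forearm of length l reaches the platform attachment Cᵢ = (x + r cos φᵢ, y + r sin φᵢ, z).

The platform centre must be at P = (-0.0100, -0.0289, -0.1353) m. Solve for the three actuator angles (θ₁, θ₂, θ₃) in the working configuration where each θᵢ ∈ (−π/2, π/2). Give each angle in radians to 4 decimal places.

rotate P by −φ1: (-0.0100, -0.0289, -0.1353)
  A=0.1500, B=-0.1353, C=(l²−L²−A²−y'²−z²)/(2L)=0.0788
  θ1 = atan2(B,A) + arccos(C/0.2020) = 0.4363
φ2=120.0° → target in arm frame (-0.0200, 0.0231)
  A cos θ + B sin θ = C:  0.1600·cos θ + -0.1353·sin θ = 0.0710
  √(A²+B²)=0.2096;  θ2 = -0.7019+1.2253 ≈ 0.5234
arm 3 (φ=240.0°): x'=0.0300, y'=0.0058
  A cos θ + B sin θ = C:  0.1100·cos θ + -0.1353·sin θ = 0.1099
  √(A²+B²)=0.1744;  θ3 = -0.8883+0.8888 ≈ 0.0005

θ₁ = 0.4363, θ₂ = 0.5234, θ₃ = 0.0005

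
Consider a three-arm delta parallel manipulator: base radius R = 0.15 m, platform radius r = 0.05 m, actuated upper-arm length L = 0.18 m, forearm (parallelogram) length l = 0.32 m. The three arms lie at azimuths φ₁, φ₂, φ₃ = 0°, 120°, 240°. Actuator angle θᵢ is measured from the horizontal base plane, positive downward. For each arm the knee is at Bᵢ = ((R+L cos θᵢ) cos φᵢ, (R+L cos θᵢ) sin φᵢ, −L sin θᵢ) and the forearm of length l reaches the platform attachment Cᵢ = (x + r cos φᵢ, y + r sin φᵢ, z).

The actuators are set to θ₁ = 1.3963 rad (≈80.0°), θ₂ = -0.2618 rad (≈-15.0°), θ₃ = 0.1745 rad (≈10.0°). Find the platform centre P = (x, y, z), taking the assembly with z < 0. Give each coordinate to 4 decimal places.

(-0.1868, 0.0315, -0.1934)

S1 = (0.1313·cos0.0°, 0.1313·sin0.0°, -0.1773) = (0.1313, 0.0000, -0.1773)
φ2=120.0°: virtual centre (-0.1369, 0.2372, 0.0466), radius l
φ3=240.0°: virtual centre (-0.1386, -0.2401, -0.0313), radius l
subtract pairs → two planes through P
linear system: -0.5364x+0.4744y = 0.0285−0.4477z; -0.5398x+-0.4802y = 0.0292−0.2920z
Cramer: x(z) = -0.0536+0.6883z;  y(z) = -0.0005-0.1655z
sphere 1 gives Az²+Bz+C=0 with A=1.5012, B=0.1002, C=-0.0368;  B²−4AC=0.2310;  roots -0.1934, 0.1267;  negative root z = -0.1934
x = -0.1868, y = 0.0315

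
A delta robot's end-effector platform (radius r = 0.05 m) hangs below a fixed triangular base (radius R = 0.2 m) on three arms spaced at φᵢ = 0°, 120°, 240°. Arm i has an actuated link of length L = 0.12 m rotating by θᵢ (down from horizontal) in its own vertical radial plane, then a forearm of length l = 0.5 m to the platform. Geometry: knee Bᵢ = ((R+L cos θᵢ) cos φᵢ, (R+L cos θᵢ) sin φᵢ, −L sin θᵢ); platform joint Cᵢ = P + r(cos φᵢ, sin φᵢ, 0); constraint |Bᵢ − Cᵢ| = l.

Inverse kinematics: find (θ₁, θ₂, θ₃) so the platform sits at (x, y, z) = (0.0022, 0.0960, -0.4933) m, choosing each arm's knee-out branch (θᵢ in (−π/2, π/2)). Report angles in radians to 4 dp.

rotate P by −φ1: (0.0022, 0.0960, -0.4933)
  A cos θ + B sin θ = C:  0.1478·cos θ + -0.4933·sin θ = -0.1617
  √(A²+B²)=0.5150;  θ1 = -1.2797+1.8902 ≈ 0.6105
arm 2 (φ=120.0°): x'=0.0820, y'=-0.0499
  e−x'=0.0680;  (l²−L²−(e−x')²−y'²−z²)/2L = -0.0619
  θ2 = atan2(B,A) + arccos(C/0.4980) = 0.2615
φ3=240.0° → target in arm frame (-0.0842, -0.0461)
  A cos θ + B sin θ = C:  0.2342·cos θ + -0.4933·sin θ = -0.2697
  θ3 = atan2(B,A) + arccos(C/0.5461) = 0.9599

θ₁ = 0.6105, θ₂ = 0.2615, θ₃ = 0.9599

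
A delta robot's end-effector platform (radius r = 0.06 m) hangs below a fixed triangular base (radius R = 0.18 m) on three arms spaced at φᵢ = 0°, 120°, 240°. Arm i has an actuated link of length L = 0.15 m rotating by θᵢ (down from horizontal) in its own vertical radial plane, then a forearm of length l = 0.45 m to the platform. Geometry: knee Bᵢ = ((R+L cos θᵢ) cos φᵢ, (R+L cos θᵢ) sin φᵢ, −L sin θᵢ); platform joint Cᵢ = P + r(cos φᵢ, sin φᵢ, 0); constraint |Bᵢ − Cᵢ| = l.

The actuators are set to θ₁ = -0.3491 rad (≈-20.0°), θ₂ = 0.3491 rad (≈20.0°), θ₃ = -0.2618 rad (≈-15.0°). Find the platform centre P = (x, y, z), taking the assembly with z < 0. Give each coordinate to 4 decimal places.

centre 1 = (0.2610·cos0.0°, 0.2610·sin0.0°, 0.0513) = (0.2610, 0.0000, 0.0513)
φ2=120.0°: virtual centre (-0.1305, 0.2260, -0.0513), radius l
centre 3 = (0.2649·cos240.0°, 0.2649·sin240.0°, 0.0388) = (-0.1324, -0.2294, 0.0388)
subtract pairs → two planes through P
[-0.7829 0.4520 -0.2052]·P = 0.0000;  [-0.7868 -0.4588 -0.0250]·P = 0.0009
det = 0.7148;  x = -0.0006+-0.1475z,  y = -0.0010+0.1986z
into |P−centre ₁|² = l²: 1.0612z² + -0.0259z + -0.1315 = 0;  Δ = 0.5587;  z = -0.3400 or 0.3644 → z<0 root = -0.3400
x = 0.0496, y = -0.0685

(0.0496, -0.0685, -0.3400)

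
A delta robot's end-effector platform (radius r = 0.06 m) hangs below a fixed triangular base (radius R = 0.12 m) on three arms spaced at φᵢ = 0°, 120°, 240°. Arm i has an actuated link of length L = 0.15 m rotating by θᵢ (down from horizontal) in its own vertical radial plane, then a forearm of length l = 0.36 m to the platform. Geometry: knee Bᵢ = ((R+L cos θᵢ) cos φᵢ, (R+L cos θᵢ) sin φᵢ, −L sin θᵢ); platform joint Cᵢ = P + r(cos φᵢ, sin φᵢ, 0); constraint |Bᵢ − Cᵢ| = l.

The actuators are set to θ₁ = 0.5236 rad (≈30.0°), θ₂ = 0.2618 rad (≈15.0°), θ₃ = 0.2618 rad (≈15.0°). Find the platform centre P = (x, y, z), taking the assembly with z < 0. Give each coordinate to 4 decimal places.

arm 1 at φ=0.0°: e+L cos θ1 = 0.1899;  S1 = (0.1899, 0.0000, -0.0750)
φ2=120.0°: virtual centre (-0.1024, 0.1774, -0.0388), radius l
S3 = (0.2049·cos240.0°, 0.2049·sin240.0°, -0.0388) = (-0.1024, -0.1774, -0.0388)
eliminate P² terms by subtracting sphere 1 from 2 and 3
[-0.5847 0.3549 0.0724]·P = 0.0018;  [-0.5847 -0.3549 0.0724]·P = 0.0018
det = 0.4150;  x = -0.0031+0.1237z,  y = 0.0000+0.0000z
sphere 1 gives Az²+Bz+C=0 with A=1.0153, B=0.1022, C=-0.0867;  B²−4AC=0.3627;  roots -0.3469, 0.2462;  negative root z = -0.3469
x = -0.0460, y = 0.0000

(-0.0460, 0.0000, -0.3469)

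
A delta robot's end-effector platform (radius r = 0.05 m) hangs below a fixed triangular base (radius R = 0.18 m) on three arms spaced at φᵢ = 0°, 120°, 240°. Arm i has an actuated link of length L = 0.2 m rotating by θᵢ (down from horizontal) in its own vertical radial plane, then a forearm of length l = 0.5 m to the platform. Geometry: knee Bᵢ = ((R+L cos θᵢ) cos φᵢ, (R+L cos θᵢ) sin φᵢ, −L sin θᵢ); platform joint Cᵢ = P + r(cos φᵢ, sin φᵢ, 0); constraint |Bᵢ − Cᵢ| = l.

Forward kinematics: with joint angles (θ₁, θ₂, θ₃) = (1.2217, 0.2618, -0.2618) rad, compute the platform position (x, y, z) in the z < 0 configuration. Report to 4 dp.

(-0.2510, -0.0730, -0.3945)

φ1=0.0°: virtual centre (0.1984, 0.0000, -0.1879), radius l
O2 = (0.3232·cos120.0°, 0.3232·sin120.0°, -0.0518) = (-0.1616, 0.2799, -0.0518)
φ3=240.0°: virtual centre (-0.1616, -0.2799, 0.0518), radius l
|O₂|²−|O₁|² = 0.0324;  |O₃|²−|O₁|² = 0.0324
plane₁₂: -0.7200x+0.5598y+0.2723z = 0.0324
det = 0.8061;  x = -0.0451+0.5220z,  y = 0.0000+0.1849z
sphere 1 gives Az²+Bz+C=0 with A=1.3067, B=0.1217, C=-0.1554;  B²−4AC=0.8271;  roots -0.3945, 0.3014;  negative root z = -0.3945
x = -0.2510, y = -0.0730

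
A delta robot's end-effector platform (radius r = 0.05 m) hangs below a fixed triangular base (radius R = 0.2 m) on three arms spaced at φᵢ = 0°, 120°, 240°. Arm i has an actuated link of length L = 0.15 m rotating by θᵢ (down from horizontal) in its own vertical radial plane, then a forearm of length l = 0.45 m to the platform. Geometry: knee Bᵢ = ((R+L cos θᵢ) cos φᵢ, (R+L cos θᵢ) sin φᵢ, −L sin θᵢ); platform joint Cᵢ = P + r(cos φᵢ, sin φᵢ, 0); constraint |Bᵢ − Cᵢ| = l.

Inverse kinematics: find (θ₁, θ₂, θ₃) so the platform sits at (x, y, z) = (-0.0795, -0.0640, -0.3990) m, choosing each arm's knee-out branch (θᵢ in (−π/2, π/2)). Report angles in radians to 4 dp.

θ₁ = 0.7855, θ₂ = 0.5237, θ₃ = 0.0001

arm 1 (φ=0.0°): x'=-0.0795, y'=-0.0640
  A=0.2295, B=-0.3990, C=(l²−L²−A²−y'²−z²)/(2L)=-0.1199
  γ=atan2(-0.3990,0.2295)=-1.0488;  ψ=arccos(-0.2605)=1.8343;  θ1=γ+ψ≈0.7855
rotate P by −φ2: (-0.0157, 0.1008, -0.3990)
  A cos θ + B sin θ = C:  0.1657·cos θ + -0.3990·sin θ = -0.0561
  θ2 = atan2(B,A) + arccos(C/0.4320) = 0.5237
φ3=240.0° → target in arm frame (0.0952, -0.0368)
  A=0.0548, B=-0.3990, C=(l²−L²−A²−y'²−z²)/(2L)=0.0548
  √(A²+B²)=0.4027;  θ3 = -1.4342+1.4343 ≈ 0.0001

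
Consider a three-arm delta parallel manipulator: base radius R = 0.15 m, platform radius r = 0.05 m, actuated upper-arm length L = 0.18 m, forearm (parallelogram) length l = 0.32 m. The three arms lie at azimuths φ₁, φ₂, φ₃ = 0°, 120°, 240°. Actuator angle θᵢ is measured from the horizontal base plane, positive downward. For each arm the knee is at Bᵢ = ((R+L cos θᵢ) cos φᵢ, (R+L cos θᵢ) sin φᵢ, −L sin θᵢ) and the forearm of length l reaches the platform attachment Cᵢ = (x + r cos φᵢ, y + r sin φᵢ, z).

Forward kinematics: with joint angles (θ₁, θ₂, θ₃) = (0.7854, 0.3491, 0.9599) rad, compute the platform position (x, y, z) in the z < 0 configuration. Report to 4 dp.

(-0.0168, 0.0814, -0.3175)

O1 = (0.2273·cos0.0°, 0.2273·sin0.0°, -0.1273) = (0.2273, 0.0000, -0.1273)
φ2=120.0°: virtual centre (-0.1346, 0.2331, -0.0616), radius l
arm 3 at φ=240.0°: e+L cos θ3 = 0.2032;  O3 = (-0.1016, -0.1760, -0.1474)
subtract pairs → two planes through P
linear system: -0.7237x+0.4662y = 0.0084−0.1314z; -0.6578x+-0.3520y = -0.0048−-0.0403z
Cramer: x(z) = -0.0013+0.0489z;  y(z) = 0.0160-0.2060z
sphere 1 gives Az²+Bz+C=0 with A=1.0448, B=0.2256, C=-0.0337;  B²−4AC=0.1918;  roots -0.3175, 0.1016;  negative root z = -0.3175
x = -0.0168, y = 0.0814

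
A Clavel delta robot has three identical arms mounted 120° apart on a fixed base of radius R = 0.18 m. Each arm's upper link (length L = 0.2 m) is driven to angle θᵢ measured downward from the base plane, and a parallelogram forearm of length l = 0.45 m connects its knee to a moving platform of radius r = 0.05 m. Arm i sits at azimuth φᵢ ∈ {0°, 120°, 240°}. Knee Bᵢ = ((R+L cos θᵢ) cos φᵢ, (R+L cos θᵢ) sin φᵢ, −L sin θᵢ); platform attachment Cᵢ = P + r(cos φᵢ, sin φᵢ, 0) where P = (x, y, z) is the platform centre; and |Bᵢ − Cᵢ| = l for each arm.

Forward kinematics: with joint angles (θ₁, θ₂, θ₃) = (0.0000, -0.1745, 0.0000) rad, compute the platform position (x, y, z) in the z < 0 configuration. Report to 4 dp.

(-0.0100, 0.0173, -0.2943)

S1 = (0.3300·cos0.0°, 0.3300·sin0.0°, 0.0000) = (0.3300, 0.0000, 0.0000)
φ2=120.0°: virtual centre (-0.1635, 0.2832, 0.0347), radius l
S3 = (0.3300·cos240.0°, 0.3300·sin240.0°, 0.0000) = (-0.1650, -0.2858, 0.0000)
subtract pairs → two planes through P
linear system: -0.9870x+0.5663y = -0.0008−0.0694z; -0.9900x+-0.5716y = 0.0000−0.0000z
det = 1.1248;  x = 0.0004+0.0353z,  y = -0.0007+-0.0611z
quadratic in z: (1.0050)z²+(-0.0232)z+(-0.0939)=0, √Δ=0.6147 → z ∈ {-0.2943, 0.3174}; z = -0.2943 (taking z<0)
x = -0.0100, y = 0.0173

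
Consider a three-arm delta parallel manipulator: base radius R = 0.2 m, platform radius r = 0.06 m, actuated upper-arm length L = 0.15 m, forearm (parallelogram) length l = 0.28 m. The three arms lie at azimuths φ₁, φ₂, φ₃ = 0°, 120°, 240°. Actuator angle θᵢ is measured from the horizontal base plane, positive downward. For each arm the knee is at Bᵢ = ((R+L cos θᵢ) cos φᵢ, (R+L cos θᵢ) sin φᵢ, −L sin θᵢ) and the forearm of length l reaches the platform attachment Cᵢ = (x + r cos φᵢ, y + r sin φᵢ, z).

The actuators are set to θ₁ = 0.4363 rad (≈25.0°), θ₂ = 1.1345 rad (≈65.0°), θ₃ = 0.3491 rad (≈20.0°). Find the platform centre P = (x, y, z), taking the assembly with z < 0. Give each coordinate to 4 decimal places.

φ1=0.0°: virtual centre (0.2759, 0.0000, -0.0634), radius l
arm 2 at φ=120.0°: (R−r)+L cos θ2 = 0.2034;  centre 2 = (-0.1017, 0.1761, -0.1359)
φ3=240.0°: virtual centre (-0.1405, -0.2433, -0.0513), radius l
eliminate P² terms by subtracting sphere 1 from 2 and 3
linear system: -0.7553x+0.3523y = -0.0203−-0.1451z; -0.8328x+-0.4866y = 0.0014−0.0242z
Cramer: x(z) = 0.0142-0.0940z;  y(z) = -0.0272+0.2105z
quadratic in z: (1.0531)z²+(0.1645)z+(-0.0051)=0, √Δ=0.2207 → z ∈ {-0.1829, 0.0267}; z = -0.1829 (taking z<0)
x = 0.0314, y = -0.0657

(0.0314, -0.0657, -0.1829)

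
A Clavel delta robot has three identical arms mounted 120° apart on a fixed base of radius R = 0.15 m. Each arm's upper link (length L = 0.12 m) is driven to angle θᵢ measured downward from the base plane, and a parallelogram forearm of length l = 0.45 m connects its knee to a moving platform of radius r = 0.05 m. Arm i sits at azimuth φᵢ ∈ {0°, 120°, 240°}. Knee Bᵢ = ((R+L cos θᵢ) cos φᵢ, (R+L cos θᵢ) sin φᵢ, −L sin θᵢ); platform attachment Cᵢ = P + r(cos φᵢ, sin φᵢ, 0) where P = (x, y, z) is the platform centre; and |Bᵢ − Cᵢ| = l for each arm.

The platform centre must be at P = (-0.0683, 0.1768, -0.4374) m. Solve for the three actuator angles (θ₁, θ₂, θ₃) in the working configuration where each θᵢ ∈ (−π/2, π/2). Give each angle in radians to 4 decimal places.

θ₁ = 0.9597, θ₂ = -0.0875, θ₃ = 1.1345

rotate P by −φ1: (-0.0683, 0.1768, -0.4374)
  e−x'=0.1683;  (l²−L²−(e−x')²−y'²−z²)/2L = -0.2617
  γ=atan2(-0.4374,0.1683)=-1.2035;  ψ=arccos(-0.5583)=2.1632;  θ1=γ+ψ≈0.9597
φ2=120.0° → target in arm frame (0.1873, -0.0293)
  e−x'=-0.0873;  (l²−L²−(e−x')²−y'²−z²)/2L = -0.0487
  γ=atan2(-0.4374,-0.0873)=-1.7677;  ψ=arccos(-0.1092)=1.6802;  θ2=γ+ψ≈-0.0875
arm 3 (φ=240.0°): x'=-0.1190, y'=-0.1475
  A=0.2190, B=-0.4374, C=(l²−L²−A²−y'²−z²)/(2L)=-0.3039
  θ3 = atan2(B,A) + arccos(C/0.4891) = 1.1345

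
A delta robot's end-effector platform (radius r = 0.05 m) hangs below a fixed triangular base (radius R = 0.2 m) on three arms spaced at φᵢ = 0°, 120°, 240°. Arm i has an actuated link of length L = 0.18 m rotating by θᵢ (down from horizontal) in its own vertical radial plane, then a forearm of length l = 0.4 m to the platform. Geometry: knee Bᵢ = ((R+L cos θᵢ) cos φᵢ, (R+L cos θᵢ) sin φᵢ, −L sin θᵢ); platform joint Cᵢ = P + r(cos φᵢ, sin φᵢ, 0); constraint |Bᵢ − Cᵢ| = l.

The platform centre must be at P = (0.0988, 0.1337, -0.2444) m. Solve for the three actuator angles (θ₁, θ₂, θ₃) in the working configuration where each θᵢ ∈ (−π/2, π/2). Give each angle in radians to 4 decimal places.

arm 1 (φ=0.0°): x'=0.0988, y'=0.1337
  A cos θ + B sin θ = C:  0.0512·cos θ + -0.2444·sin θ = 0.1316
  θ1 = atan2(B,A) + arccos(C/0.2497) = -0.3485
arm 2 (φ=120.0°): x'=0.0664, y'=-0.1524
  A cos θ + B sin θ = C:  0.0836·cos θ + -0.2444·sin θ = 0.1046
  γ=atan2(-0.2444,0.0836)=-1.2412;  ψ=arccos(0.4049)=1.1540;  θ2=γ+ψ≈-0.0872
rotate P by −φ3: (-0.1652, 0.0187, -0.2444)
  e−x'=0.3152;  (l²−L²−(e−x')²−y'²−z²)/2L = -0.0884
  θ3 = atan2(B,A) + arccos(C/0.3988) = 1.1347

θ₁ = -0.3485, θ₂ = -0.0872, θ₃ = 1.1347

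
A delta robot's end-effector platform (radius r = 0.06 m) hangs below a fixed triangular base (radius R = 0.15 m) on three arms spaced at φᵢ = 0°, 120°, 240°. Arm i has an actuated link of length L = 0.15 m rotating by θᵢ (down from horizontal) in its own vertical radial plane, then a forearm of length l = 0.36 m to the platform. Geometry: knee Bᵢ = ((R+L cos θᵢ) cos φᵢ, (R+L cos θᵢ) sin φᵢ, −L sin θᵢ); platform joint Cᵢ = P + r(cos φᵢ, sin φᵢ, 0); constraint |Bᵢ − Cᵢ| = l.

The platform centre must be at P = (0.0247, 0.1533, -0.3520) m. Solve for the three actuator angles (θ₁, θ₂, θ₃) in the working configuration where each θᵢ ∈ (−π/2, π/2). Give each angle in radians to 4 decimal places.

θ₁ = 0.6113, θ₂ = 0.1747, θ₃ = 1.2220

φ1=0.0° → target in arm frame (0.0247, 0.1533)
  e−x'=0.0653;  (l²−L²−(e−x')²−y'²−z²)/2L = -0.1486
  θ1 = atan2(B,A) + arccos(C/0.3580) = 0.6113
φ2=120.0° → target in arm frame (0.1204, -0.0980)
  A=-0.0304, B=-0.3520, C=(l²−L²−A²−y'²−z²)/(2L)=-0.0911
  θ2 = atan2(B,A) + arccos(C/0.3533) = 0.1747
arm 3 (φ=240.0°): x'=-0.1451, y'=-0.0553
  A=0.2351, B=-0.3520, C=(l²−L²−A²−y'²−z²)/(2L)=-0.2505
  √(A²+B²)=0.4233;  θ3 = -0.9819+2.2039 ≈ 1.2220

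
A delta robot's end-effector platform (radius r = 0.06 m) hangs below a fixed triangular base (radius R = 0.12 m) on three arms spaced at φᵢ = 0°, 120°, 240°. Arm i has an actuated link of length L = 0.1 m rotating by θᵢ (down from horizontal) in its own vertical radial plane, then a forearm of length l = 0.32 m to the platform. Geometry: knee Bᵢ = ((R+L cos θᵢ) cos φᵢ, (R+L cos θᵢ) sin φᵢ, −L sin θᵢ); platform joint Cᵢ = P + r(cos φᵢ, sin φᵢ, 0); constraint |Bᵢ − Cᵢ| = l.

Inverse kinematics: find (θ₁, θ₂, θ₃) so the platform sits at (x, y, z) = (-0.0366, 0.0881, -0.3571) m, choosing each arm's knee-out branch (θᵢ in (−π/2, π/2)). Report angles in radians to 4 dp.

θ₁ = 1.0476, θ₂ = 0.4366, θ₃ = 1.1350

φ1=0.0° → target in arm frame (-0.0366, 0.0881)
  A=0.0966, B=-0.3571, C=(l²−L²−A²−y'²−z²)/(2L)=-0.2611
  √(A²+B²)=0.3699;  θ1 = -1.3066+2.3542 ≈ 1.0476
arm 2 (φ=120.0°): x'=0.0946, y'=-0.0124
  e−x'=-0.0346;  (l²−L²−(e−x')²−y'²−z²)/2L = -0.1823
  γ=atan2(-0.3571,-0.0346)=-1.6674;  ψ=arccos(-0.5083)=2.1040;  θ2=γ+ψ≈0.4366
arm 3 (φ=240.0°): x'=-0.0580, y'=-0.0757
  A=0.1180, B=-0.3571, C=(l²−L²−A²−y'²−z²)/(2L)=-0.2739
  θ3 = atan2(B,A) + arccos(C/0.3761) = 1.1350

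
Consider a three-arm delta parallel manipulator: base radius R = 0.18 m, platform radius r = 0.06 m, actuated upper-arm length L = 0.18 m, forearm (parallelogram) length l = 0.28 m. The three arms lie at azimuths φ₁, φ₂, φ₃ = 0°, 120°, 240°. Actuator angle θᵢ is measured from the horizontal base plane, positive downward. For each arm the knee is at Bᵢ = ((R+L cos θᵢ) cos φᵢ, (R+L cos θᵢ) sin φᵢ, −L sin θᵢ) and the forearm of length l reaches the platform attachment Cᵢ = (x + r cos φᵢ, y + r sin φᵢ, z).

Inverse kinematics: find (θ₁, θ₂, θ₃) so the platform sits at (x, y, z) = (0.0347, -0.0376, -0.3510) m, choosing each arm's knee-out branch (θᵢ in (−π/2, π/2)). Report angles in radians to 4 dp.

θ₁ = 0.9599, θ₂ = 1.3087, θ₃ = 1.0472

arm 1 (φ=0.0°): x'=0.0347, y'=-0.0376
  e−x'=0.0853;  (l²−L²−(e−x')²−y'²−z²)/2L = -0.2386
  √(A²+B²)=0.3612;  θ1 = -1.3324+2.2923 ≈ 0.9599
arm 2 (φ=120.0°): x'=-0.0499, y'=-0.0113
  e−x'=0.1699;  (l²−L²−(e−x')²−y'²−z²)/2L = -0.2950
  √(A²+B²)=0.3900;  θ2 = -1.1200+2.4287 ≈ 1.3087
rotate P by −φ3: (0.0152, 0.0489, -0.3510)
  A cos θ + B sin θ = C:  0.1048·cos θ + -0.3510·sin θ = -0.2516
  θ3 = atan2(B,A) + arccos(C/0.3663) = 1.0472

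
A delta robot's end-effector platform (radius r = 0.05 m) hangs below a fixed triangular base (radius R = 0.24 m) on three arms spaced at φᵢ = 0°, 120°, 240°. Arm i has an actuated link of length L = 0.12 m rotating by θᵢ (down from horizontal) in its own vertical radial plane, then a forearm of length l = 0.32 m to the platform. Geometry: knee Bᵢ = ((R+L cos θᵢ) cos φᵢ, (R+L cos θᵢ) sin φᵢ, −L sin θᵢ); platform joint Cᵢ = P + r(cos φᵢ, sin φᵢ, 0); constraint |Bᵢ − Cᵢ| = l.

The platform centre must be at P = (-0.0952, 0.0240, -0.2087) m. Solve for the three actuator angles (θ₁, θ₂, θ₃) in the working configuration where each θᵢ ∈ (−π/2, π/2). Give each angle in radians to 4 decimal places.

θ₁ = 1.3967, θ₂ = 0.0876, θ₃ = 0.5233

φ1=0.0° → target in arm frame (-0.0952, 0.0240)
  e−x'=0.2852;  (l²−L²−(e−x')²−y'²−z²)/2L = -0.1561
  θ1 = atan2(B,A) + arccos(C/0.3534) = 1.3967
rotate P by −φ2: (0.0684, 0.0704, -0.2087)
  e−x'=0.1216;  (l²−L²−(e−x')²−y'²−z²)/2L = 0.1029
  √(A²+B²)=0.2415;  θ2 = -1.0432+1.1308 ≈ 0.0876
φ3=240.0° → target in arm frame (0.0268, -0.0944)
  A=0.1632, B=-0.2087, C=(l²−L²−A²−y'²−z²)/(2L)=0.0371
  γ=atan2(-0.2087,0.1632)=-0.9072;  ψ=arccos(0.1399)=1.4304;  θ3=γ+ψ≈0.5233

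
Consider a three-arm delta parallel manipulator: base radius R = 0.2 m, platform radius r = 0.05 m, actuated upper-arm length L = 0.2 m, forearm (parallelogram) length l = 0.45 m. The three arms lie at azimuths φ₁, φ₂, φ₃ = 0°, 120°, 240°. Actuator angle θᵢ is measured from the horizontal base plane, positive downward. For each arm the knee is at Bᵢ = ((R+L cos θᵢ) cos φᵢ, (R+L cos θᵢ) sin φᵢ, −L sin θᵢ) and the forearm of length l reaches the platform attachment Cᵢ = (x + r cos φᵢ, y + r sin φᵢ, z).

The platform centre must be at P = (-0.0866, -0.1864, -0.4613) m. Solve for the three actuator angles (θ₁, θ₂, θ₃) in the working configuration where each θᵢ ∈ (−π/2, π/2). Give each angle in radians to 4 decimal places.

arm 1 (φ=0.0°): x'=-0.0866, y'=-0.1864
  A=0.2366, B=-0.4613, C=(l²−L²−A²−y'²−z²)/(2L)=-0.3526
  √(A²+B²)=0.5184;  θ1 = -1.0969+2.3186 ≈ 1.2217
φ2=120.0° → target in arm frame (-0.1181, 0.1682)
  e−x'=0.2681;  (l²−L²−(e−x')²−y'²−z²)/2L = -0.3762
  γ=atan2(-0.4613,0.2681)=-1.0443;  ψ=arccos(-0.7051)=2.3533;  θ2=γ+ψ≈1.3090
arm 3 (φ=240.0°): x'=0.2047, y'=0.0182
  A cos θ + B sin θ = C:  -0.0547·cos θ + -0.4613·sin θ = -0.1341
  θ3 = atan2(B,A) + arccos(C/0.4645) = 0.1747

θ₁ = 1.2217, θ₂ = 1.3090, θ₃ = 0.1747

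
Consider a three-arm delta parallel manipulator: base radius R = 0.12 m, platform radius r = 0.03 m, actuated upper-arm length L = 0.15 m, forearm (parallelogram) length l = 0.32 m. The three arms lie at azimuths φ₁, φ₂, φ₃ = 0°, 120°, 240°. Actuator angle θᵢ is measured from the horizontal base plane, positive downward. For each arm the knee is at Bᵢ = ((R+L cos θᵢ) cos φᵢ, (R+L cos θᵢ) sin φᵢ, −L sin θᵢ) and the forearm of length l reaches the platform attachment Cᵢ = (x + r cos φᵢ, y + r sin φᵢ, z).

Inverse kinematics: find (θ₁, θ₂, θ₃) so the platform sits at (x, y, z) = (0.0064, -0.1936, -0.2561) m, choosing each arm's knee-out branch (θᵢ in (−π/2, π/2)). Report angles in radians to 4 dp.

arm 1 (φ=0.0°): x'=0.0064, y'=-0.1936
  e−x'=0.0836;  (l²−L²−(e−x')²−y'²−z²)/2L = -0.1005
  θ1 = atan2(B,A) + arccos(C/0.2694) = 0.6979
rotate P by −φ2: (-0.1709, 0.0913, -0.2561)
  A=0.2609, B=-0.2561, C=(l²−L²−A²−y'²−z²)/(2L)=-0.2069
  θ2 = atan2(B,A) + arccos(C/0.3656) = 1.3962
arm 3 (φ=240.0°): x'=0.1645, y'=0.1023
  e−x'=-0.0745;  (l²−L²−(e−x')²−y'²−z²)/2L = -0.0057
  θ3 = atan2(B,A) + arccos(C/0.2667) = -0.2616

θ₁ = 0.6979, θ₂ = 1.3962, θ₃ = -0.2616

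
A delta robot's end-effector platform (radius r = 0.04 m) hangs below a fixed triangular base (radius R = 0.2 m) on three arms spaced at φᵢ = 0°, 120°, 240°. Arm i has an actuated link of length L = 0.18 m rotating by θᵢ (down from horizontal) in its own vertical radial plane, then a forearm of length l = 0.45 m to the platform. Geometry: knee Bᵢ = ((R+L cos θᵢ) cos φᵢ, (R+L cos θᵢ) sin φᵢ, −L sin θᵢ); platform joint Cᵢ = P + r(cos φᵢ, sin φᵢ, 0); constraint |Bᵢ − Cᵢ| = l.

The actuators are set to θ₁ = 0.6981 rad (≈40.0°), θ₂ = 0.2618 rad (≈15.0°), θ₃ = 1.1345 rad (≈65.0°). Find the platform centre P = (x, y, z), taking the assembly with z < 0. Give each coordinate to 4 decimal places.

(0.0070, 0.1343, -0.4317)

φ1=0.0°: virtual centre (0.2979, 0.0000, -0.1157), radius l
O2 = (0.3339·cos120.0°, 0.3339·sin120.0°, -0.0466) = (-0.1669, 0.2891, -0.0466)
φ3=240.0°: virtual centre (-0.1180, -0.2044, -0.1631), radius l
|O₂|²−|O₁|² = 0.0115;  |O₃|²−|O₁|² = -0.0198
[-0.9296 0.5783 0.1382]·P = 0.0115;  [-0.8318 -0.4089 -0.0949]·P = -0.0198
det = 0.8611;  x = 0.0078+0.0019z,  y = 0.0325+-0.2359z
into |P−O₁|² = l²: 1.0557z² + 0.2150z + -0.1039 = 0;  Δ = 0.4850;  z = -0.4317 or 0.2280 → z<0 root = -0.4317
x = 0.0070, y = 0.1343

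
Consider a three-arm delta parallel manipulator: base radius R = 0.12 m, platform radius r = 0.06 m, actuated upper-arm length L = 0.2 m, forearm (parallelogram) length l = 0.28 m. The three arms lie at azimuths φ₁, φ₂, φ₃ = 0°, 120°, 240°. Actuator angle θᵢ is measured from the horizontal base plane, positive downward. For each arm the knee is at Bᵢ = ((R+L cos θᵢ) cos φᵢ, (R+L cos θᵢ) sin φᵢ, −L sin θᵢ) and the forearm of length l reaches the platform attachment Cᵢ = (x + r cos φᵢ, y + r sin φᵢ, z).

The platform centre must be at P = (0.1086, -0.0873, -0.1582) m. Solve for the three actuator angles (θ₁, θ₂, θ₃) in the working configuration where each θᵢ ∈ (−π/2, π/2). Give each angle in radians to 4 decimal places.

arm 1 (φ=0.0°): x'=0.1086, y'=-0.0873
  A=-0.0486, B=-0.1582, C=(l²−L²−A²−y'²−z²)/(2L)=0.0085
  θ1 = atan2(B,A) + arccos(C/0.1655) = -0.3493
arm 2 (φ=120.0°): x'=-0.1299, y'=-0.0504
  A=0.1899, B=-0.1582, C=(l²−L²−A²−y'²−z²)/(2L)=-0.0631
  γ=atan2(-0.1582,0.1899)=-0.6946;  ψ=arccos(-0.2552)=1.8289;  θ2=γ+ψ≈1.1343
rotate P by −φ3: (0.0213, 0.1377, -0.1582)
  A cos θ + B sin θ = C:  0.0387·cos θ + -0.1582·sin θ = -0.0177
  θ3 = atan2(B,A) + arccos(C/0.1629) = 0.3489

θ₁ = -0.3493, θ₂ = 1.1343, θ₃ = 0.3489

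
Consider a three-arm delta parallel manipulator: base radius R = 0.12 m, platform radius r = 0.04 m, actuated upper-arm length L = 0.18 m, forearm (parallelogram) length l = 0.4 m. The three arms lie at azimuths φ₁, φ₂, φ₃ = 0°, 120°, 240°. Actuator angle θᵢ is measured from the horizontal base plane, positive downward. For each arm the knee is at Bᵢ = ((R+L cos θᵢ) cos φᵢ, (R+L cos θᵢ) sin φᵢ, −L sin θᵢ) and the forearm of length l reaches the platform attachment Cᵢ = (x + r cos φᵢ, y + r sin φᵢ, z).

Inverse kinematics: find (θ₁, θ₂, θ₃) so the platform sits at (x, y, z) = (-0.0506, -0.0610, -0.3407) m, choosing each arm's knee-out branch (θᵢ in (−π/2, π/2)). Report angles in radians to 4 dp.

θ₁ = 0.4366, θ₂ = 0.3490, θ₃ = -0.0871

φ1=0.0° → target in arm frame (-0.0506, -0.0610)
  A cos θ + B sin θ = C:  0.1306·cos θ + -0.3407·sin θ = -0.0257
  θ1 = atan2(B,A) + arccos(C/0.3649) = 0.4366
arm 2 (φ=120.0°): x'=-0.0275, y'=0.0743
  e−x'=0.1075;  (l²−L²−(e−x')²−y'²−z²)/2L = -0.0155
  √(A²+B²)=0.3573;  θ2 = -1.2651+1.6141 ≈ 0.3490
φ3=240.0° → target in arm frame (0.0781, -0.0133)
  e−x'=0.0019;  (l²−L²−(e−x')²−y'²−z²)/2L = 0.0315
  γ=atan2(-0.3407,0.0019)=-1.5653;  ψ=arccos(0.0925)=1.4782;  θ3=γ+ψ≈-0.0871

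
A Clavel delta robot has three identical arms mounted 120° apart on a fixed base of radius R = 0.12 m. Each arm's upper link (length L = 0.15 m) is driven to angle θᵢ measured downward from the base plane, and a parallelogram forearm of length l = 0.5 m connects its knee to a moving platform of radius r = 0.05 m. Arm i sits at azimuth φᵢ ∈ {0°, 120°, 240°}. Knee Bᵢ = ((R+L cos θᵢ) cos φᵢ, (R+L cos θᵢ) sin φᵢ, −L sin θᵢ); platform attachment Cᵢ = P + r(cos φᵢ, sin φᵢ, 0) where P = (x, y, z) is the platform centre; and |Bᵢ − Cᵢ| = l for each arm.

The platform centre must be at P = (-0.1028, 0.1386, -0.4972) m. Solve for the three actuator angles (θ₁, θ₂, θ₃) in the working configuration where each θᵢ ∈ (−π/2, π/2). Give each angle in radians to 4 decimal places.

arm 1 (φ=0.0°): x'=-0.1028, y'=0.1386
  A cos θ + B sin θ = C:  0.1728·cos θ + -0.4972·sin θ = -0.2293
  γ=atan2(-0.4972,0.1728)=-1.2363;  ψ=arccos(-0.4355)=2.0214;  θ1=γ+ψ≈0.7851
arm 2 (φ=120.0°): x'=0.1714, y'=0.0197
  e−x'=-0.1014;  (l²−L²−(e−x')²−y'²−z²)/2L = -0.1013
  θ2 = atan2(B,A) + arccos(C/0.5074) = -0.0003
φ3=240.0° → target in arm frame (-0.0686, -0.1583)
  e−x'=0.1386;  (l²−L²−(e−x')²−y'²−z²)/2L = -0.2133
  θ3 = atan2(B,A) + arccos(C/0.5162) = 0.6980

θ₁ = 0.7851, θ₂ = -0.0003, θ₃ = 0.6980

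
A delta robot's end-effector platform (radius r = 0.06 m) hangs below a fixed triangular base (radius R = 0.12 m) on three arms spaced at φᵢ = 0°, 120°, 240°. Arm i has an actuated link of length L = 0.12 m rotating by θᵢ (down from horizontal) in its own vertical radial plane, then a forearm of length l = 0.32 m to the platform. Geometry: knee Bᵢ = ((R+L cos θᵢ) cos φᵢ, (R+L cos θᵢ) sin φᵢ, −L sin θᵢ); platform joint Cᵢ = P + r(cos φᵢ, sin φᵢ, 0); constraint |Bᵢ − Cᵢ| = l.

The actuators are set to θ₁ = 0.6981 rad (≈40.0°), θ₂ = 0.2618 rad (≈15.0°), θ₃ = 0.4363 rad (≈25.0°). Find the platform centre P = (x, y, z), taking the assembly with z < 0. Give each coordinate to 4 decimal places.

O1 = (0.1519·cos0.0°, 0.1519·sin0.0°, -0.0771) = (0.1519, 0.0000, -0.0771)
arm 2 at φ=120.0°: e+L cos θ2 = 0.1759;  O2 = (-0.0880, 0.1523, -0.0311)
arm 3 at φ=240.0°: e+L cos θ3 = 0.1688;  O3 = (-0.0844, -0.1461, -0.0507)
|O₂|²−|O₁|² = 0.0029;  |O₃|²−|O₁|² = 0.0020
plane₁₂: -0.4798x+0.3047y+0.0921z = 0.0029
Cramer: x(z) = -0.0051+0.1514z;  y(z) = 0.0014-0.0640z
into |P−O₁|² = l²: 1.0270z² + 0.1065z + -0.0718 = 0;  Δ = 0.3062;  z = -0.3213 or 0.2176 → z<0 root = -0.3213
x = -0.0538, y = 0.0219

(-0.0538, 0.0219, -0.3213)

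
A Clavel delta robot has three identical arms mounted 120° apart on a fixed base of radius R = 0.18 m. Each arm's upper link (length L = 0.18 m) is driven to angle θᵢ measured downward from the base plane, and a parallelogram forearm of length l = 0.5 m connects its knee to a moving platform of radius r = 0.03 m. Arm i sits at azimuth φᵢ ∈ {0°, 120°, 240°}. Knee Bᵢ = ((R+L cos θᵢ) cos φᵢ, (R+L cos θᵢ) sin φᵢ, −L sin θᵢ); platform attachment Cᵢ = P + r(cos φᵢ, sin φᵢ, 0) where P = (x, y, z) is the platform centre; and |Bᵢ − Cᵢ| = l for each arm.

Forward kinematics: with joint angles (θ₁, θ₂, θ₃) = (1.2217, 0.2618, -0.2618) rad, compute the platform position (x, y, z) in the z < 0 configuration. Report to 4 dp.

centre 1 = (0.2116·cos0.0°, 0.2116·sin0.0°, -0.1691) = (0.2116, 0.0000, -0.1691)
φ2=120.0°: virtual centre (-0.1619, 0.2805, -0.0466), radius l
arm 3 at φ=240.0°: ρ3 = 0.3239;  centre 3 = (-0.1619, -0.2805, 0.0466)
subtract pairs → two planes through P
[-0.7470 0.5610 0.2451]·P = 0.0337;  [-0.7470 -0.5610 0.4315]·P = 0.0337
Cramer: x(z) = -0.0451+0.4529z;  y(z) = 0.0000+0.1661z
sphere 1 gives Az²+Bz+C=0 with A=1.2327, B=0.1058, C=-0.1555;  B²−4AC=0.7780;  roots -0.4007, 0.3149;  negative root z = -0.4007
x = -0.2266, y = -0.0666

(-0.2266, -0.0666, -0.4007)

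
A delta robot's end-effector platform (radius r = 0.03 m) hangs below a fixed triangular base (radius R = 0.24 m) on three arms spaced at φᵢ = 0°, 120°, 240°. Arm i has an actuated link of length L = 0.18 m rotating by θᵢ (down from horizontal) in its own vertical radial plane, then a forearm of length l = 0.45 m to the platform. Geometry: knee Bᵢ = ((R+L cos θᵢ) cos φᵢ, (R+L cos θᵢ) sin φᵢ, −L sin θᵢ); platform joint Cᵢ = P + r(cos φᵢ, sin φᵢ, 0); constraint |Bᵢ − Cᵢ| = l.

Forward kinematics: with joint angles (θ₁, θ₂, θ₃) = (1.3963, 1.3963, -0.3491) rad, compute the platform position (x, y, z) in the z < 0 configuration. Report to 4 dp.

(-0.1158, -0.2007, -0.3636)

centre 1 = (0.2413·cos0.0°, 0.2413·sin0.0°, -0.1773) = (0.2413, 0.0000, -0.1773)
arm 2 at φ=120.0°: e+L cos θ2 = 0.2413;  centre 2 = (-0.1206, 0.2089, -0.1773)
arm 3 at φ=240.0°: e+L cos θ3 = 0.3791;  centre 3 = (-0.1896, -0.3283, 0.0616)
eliminate P² terms by subtracting sphere 1 from 2 and 3
[-0.7238 0.4179 0.0000]·P = 0.0000;  [-0.8616 -0.6567 0.4777]·P = 0.0579
det = 0.8353;  x = -0.0290+0.2389z,  y = -0.0502+0.4139z
quadratic in z: (1.2284)z²+(0.1839)z+(-0.0955)=0, √Δ=0.7094 → z ∈ {-0.3636, 0.2139}; z = -0.3636 (taking z<0)
x = -0.1158, y = -0.2007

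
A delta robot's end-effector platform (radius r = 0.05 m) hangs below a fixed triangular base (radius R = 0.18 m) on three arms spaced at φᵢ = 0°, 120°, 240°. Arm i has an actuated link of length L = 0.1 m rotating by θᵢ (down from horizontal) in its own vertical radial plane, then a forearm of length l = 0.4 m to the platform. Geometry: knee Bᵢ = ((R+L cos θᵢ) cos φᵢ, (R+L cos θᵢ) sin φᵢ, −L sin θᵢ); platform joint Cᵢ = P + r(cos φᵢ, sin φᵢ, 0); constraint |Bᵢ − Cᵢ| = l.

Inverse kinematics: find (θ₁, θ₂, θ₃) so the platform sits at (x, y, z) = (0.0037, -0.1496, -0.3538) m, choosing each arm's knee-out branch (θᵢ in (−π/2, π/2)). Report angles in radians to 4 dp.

θ₁ = 0.5236, θ₂ = 1.2220, θ₃ = -0.2615

arm 1 (φ=0.0°): x'=0.0037, y'=-0.1496
  e−x'=0.1263;  (l²−L²−(e−x')²−y'²−z²)/2L = -0.0675
  θ1 = atan2(B,A) + arccos(C/0.3757) = 0.5236
rotate P by −φ2: (-0.1314, 0.0716, -0.3538)
  e−x'=0.2614;  (l²−L²−(e−x')²−y'²−z²)/2L = -0.2432
  θ2 = atan2(B,A) + arccos(C/0.4399) = 1.2220
φ3=240.0° → target in arm frame (0.1277, 0.0780)
  A cos θ + B sin θ = C:  0.0023·cos θ + -0.3538·sin θ = 0.0937
  γ=atan2(-0.3538,0.0023)=-1.5643;  ψ=arccos(0.2648)=1.3028;  θ3=γ+ψ≈-0.2615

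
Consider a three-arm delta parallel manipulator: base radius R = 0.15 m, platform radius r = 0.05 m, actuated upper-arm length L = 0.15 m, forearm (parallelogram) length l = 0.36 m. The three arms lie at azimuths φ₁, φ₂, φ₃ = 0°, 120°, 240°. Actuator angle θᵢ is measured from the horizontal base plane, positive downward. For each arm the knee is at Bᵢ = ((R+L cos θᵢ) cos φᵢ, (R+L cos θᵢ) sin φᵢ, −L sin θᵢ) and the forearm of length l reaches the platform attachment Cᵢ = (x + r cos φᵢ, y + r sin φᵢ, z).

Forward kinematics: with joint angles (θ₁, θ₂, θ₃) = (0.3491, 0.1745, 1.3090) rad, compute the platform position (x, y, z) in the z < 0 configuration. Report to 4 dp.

S1 = (0.2410·cos0.0°, 0.2410·sin0.0°, -0.0513) = (0.2410, 0.0000, -0.0513)
S2 = (0.2477·cos120.0°, 0.2477·sin120.0°, -0.0260) = (-0.1239, 0.2145, -0.0260)
S3 = (0.1388·cos240.0°, 0.1388·sin240.0°, -0.1449) = (-0.0694, -0.1202, -0.1449)
subtract pairs → two planes through P
linear system: -0.7296x+0.4291y = 0.0014−0.0505z; -0.6207x+-0.2404y = -0.0204−-0.1872z
Cramer: x(z) = 0.0191-0.1543z;  y(z) = 0.0356-0.3801z
into |P−S₁|² = l²: 1.1683z² + 0.1440z + -0.0765 = 0;  Δ = 0.3781;  z = -0.3248 or 0.2016 → z<0 root = -0.3248
x = 0.0692, y = 0.1591

(0.0692, 0.1591, -0.3248)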